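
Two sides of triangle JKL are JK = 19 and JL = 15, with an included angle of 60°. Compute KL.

When two sides and the included angle are known, the law of cosines gives the third side.
c^2 = a^2 + b^2 - 2ab cos(C) generalizes the Pythagorean theorem to non-right triangles.
Here: KL^2 = 361 + 225 - 570*(1/2) = 301
KL = sqrt(301)

sqrt(301)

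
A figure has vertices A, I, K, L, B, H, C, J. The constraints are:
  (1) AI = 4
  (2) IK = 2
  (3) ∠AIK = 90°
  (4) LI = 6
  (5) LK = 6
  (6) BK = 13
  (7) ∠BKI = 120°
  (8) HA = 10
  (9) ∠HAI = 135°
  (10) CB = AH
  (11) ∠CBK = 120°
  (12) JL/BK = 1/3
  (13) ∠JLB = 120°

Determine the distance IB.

Step 1: By the law of cosines on triangle IKB: IB² = 2² + 13² − 2·2·13·cos(120°) = 199, so IB = √199.

Therefore, the length of IB = √199.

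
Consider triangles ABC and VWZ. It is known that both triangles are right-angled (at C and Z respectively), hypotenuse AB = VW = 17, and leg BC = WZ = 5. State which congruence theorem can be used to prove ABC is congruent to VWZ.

The given information provides:
both triangles are right-angled (at C and Z respectively), hypotenuse AB = VW = 17, and leg BC = WZ = 5
This matches the HL congruence theorem.
The hypotenuse and one leg of two right triangles are equal (Hypotenuse-Leg).

HL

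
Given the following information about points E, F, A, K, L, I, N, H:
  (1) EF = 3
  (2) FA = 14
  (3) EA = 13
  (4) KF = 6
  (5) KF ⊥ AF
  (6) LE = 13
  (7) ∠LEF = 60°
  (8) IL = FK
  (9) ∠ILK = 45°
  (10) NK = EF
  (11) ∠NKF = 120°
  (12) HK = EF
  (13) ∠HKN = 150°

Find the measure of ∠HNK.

From the given relations: NK = EF = 3; HK = EF = 3.
Step 1: By the law of cosines on triangle NKH: NH² = 3² + 3² − 2·3·3·cos(150°) = 33.59, so NH ≈ 5.8.
Step 2: By the inverse law of cosines on triangle HNK: cos(∠HNK) = (5.8² + 3² − 3²) / (2·5.8·3) = 33.59/34.77 = 0.9659, so ∠HNK = 15°.

Therefore, the measure of angle ∠HNK = 15°.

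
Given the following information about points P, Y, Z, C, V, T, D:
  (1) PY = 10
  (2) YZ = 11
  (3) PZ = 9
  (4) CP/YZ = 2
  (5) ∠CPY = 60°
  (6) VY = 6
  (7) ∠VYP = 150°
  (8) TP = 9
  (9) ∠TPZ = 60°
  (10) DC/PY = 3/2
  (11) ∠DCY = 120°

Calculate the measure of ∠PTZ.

Step 1: By the law of cosines on triangle TPZ: TZ² = 9² + 9² − 2·9·9·cos(60°) = 81, so TZ = 9.
Step 2: By the inverse law of cosines on triangle PTZ: cos(∠PTZ) = (9² + 9² − 9²) / (2·9·9) = 81/162 = 0.5, so ∠PTZ = 60°.

Therefore, the measure of angle ∠PTZ = 60°.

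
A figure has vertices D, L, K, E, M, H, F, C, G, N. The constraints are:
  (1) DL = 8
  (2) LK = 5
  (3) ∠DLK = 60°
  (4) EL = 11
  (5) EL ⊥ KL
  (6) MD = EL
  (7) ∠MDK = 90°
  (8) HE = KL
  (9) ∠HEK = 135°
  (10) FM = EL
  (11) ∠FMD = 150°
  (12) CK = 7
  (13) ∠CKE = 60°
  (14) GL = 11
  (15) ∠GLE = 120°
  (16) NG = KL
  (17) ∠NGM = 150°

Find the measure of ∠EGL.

Step 1: By the law of cosines on triangle GLE: GE² = 11² + 11² − 2·11·11·cos(120°) = 363, so GE = 11·√3.
Step 2: By the inverse law of cosines on triangle EGL: cos(∠EGL) = ((11·√3)² + 11² − 11²) / (2·11·√3·11) = 363/419.16 = 0.866, so ∠EGL = 30°.

Therefore, the measure of angle ∠EGL = 30°.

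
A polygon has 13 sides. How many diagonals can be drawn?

Each of the 13 vertices connects to 10 non-adjacent vertices via diagonals.
Total connections = 13 × 10 = 130, but each diagonal is counted twice.
Number of diagonals = 130 / 2 = 65.

65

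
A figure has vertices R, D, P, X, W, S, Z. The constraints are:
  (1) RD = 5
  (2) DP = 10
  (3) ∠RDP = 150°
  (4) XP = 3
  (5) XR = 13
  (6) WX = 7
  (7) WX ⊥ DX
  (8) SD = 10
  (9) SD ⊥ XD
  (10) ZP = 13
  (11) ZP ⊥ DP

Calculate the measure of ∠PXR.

Step 1: By the law of cosines on triangle PDR: PR² = 10² + 5² − 2·10·5·cos(150°) = 211.6, so PR ≈ 14.55.
Step 2: By the inverse law of cosines on triangle PXR: cos(∠PXR) = (3² + 13² − 14.55²) / (2·3·13) = -33.6/78 = -0.4308, so ∠PXR = 115.52°.

Therefore, the measure of angle ∠PXR = 115.52°.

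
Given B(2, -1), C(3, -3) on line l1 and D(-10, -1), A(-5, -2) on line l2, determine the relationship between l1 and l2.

Slope of line 1: m1 = (-3 - -1)/(3 - 2) = -2/1 = -2
Slope of line 2: m2 = (-2 - -1)/(-5 - -10) = -1/5 = -1/5
For parallel lines we need equal slopes: -2 != -1/5.
For perpendicular lines we need m1*m2 = -1: (-2)(-1/5) = 2/5 != -1.
Since neither condition holds, the lines are neither parallel nor perpendicular.

Neither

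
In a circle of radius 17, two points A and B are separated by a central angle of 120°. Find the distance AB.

Chord = 2(17) sin(60°) = 17*sqrt(3)

17*sqrt(3)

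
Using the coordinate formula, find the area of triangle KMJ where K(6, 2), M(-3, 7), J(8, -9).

Shoelace: Area = (1/2)|6(7--9) + -3(-9-2) + 8(2-7)| = (1/2)(89) = 89/2

89/2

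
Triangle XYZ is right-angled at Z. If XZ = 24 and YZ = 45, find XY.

In a right triangle, the square of the hypotenuse equals the sum of the squares of the two legs.
The legs are 24 and 45, so the hypotenuse = sqrt(576 + 2025) = sqrt(2601) = 51.

51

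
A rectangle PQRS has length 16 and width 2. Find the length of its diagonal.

A rectangle's diagonal splits it into two right triangles, with the diagonal as the hypotenuse.
By the Pythagorean theorem, d^2 = 16^2 + 2^2 = 260.
Therefore d = sqrt(260) = 2*sqrt(65).

2*sqrt(65)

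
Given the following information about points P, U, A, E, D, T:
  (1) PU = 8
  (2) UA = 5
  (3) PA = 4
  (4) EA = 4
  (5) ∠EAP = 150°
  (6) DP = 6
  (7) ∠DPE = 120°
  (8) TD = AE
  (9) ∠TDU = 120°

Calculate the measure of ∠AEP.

Step 1: By the law of cosines on triangle EAP: EP² = 4² + 4² − 2·4·4·cos(150°) = 59.71, so EP ≈ 7.73.
Step 2: By the inverse law of cosines on triangle AEP: cos(∠AEP) = (4² + 7.73² − 4²) / (2·4·7.73) = 59.71/61.82 = 0.9659, so ∠AEP = 15°.

Therefore, the measure of angle ∠AEP = 15°.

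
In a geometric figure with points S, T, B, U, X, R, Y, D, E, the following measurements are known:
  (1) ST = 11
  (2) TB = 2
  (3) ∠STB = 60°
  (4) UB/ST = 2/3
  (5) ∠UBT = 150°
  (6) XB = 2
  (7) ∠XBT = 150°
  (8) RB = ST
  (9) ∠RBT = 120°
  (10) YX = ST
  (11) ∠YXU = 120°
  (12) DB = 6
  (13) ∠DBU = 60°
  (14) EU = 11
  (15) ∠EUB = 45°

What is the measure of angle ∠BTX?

Step 1: By the law of cosines on triangle TBX: TX² = 2² + 2² − 2·2·2·cos(150°) = 14.93, so TX ≈ 3.86.
Step 2: By the inverse law of cosines on triangle BTX: cos(∠BTX) = (2² + 3.86² − 2²) / (2·2·3.86) = 14.93/15.45 = 0.9659, so ∠BTX = 15°.

Therefore, the measure of angle ∠BTX = 15°.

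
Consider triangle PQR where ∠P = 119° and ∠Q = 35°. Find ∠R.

By the triangle angle sum property, the three interior angles of any triangle add up to 180°.
We know angle P = 119° and angle Q = 35°, so their sum is 154°.
Therefore angle R = 180° - 154° = 26°.

26 degrees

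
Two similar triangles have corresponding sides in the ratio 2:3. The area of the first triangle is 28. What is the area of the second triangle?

For similar figures, the area ratio equals the square of the side ratio.
Side ratio (the first triangle to the second triangle) = 2:3, so area ratio = 2^2:3^2 = 4:9.
If the area of the first triangle is 28, then the area of the second triangle = 28 * (9/4) = 63.

63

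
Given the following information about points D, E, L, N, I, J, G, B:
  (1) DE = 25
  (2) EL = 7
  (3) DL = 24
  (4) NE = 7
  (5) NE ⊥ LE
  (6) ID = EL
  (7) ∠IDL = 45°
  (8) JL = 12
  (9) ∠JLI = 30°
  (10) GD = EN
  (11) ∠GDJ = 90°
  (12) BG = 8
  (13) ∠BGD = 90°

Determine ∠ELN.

Step 1: By the law of cosines on triangle LEN: LN² = 7² + 7² − 2·7·7·cos(90°) = 98, so LN = 7·√2.
Step 2: By the inverse law of cosines on triangle ELN: cos(∠ELN) = (7² + (7·√2)² − 7²) / (2·7·7·√2) = 98/138.59 = 0.7071, so ∠ELN = 45°.

Therefore, the measure of angle ∠ELN = 45°.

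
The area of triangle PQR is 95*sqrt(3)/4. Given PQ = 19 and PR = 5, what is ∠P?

From the SAS area formula Area = (1/2)ab sin(C), rearranging gives sin(C) = 2*Area/(ab).
sin(C) = 2 * 95*sqrt(3)/4 / (95) = sqrt(3)/2.
Therefore C = arcsin(sqrt(3)/2) = 60°.
Since sin(180° - C) = sin(C), the obtuse angle 120° gives the same area, so C = 60° or C = 120°.

60° or 120°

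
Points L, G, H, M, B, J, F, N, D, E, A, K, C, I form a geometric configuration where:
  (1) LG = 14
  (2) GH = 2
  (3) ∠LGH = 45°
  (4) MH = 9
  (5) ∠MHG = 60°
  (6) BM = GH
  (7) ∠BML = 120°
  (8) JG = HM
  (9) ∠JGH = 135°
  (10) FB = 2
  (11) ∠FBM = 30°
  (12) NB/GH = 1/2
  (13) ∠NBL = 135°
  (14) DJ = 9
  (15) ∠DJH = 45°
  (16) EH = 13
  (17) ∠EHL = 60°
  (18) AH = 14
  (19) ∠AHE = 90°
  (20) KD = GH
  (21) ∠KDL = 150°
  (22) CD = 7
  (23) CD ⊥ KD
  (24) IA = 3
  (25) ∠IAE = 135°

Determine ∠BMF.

From the given relations: BM = GH = 2.
Step 1: By the law of cosines on triangle MBF: MF² = 2² + 2² − 2·2·2·cos(30°) = 1.07, so MF ≈ 1.04.
Step 2: By the inverse law of cosines on triangle BMF: cos(∠BMF) = (2² + 1.04² − 2²) / (2·2·1.04) = 1.07/4.14 = 0.2588, so ∠BMF = 75°.

Therefore, the measure of angle ∠BMF = 75°.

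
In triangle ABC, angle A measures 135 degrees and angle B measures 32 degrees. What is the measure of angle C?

Let angle C = x. Then 135 + 32 + x = 180.
x = 180 - 167 = 13 degrees.

13 degrees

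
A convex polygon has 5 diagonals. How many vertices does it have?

Using d = n(n - 3)/2, we solve 5 = n(n - 3)/2.
So n(n - 3) = 10.
Testing n = 5: 5 * 2 = 10 = 10. Correct.
The polygon has 5 sides.

5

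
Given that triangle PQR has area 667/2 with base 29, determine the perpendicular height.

Rearranging the area formula Area = (1/2) * base * height:
height = 2 * Area / base = 2 * 667/2 / 29 = 23.

23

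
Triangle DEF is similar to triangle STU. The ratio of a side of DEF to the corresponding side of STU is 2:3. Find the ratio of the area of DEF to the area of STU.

Area ratio = (side ratio)^2 = (2/3)^2 = 4:9.

4:9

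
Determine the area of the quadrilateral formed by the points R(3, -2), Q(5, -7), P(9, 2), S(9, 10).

Using the Shoelace formula for a quadrilateral (vertices in order):
Area = (1/2)|sum of (x_i * y_(i+1) - x_(i+1) * y_i)|
Terms: (3*-7 - 5*-2) = -11, (5*2 - 9*-7) = 73, (9*10 - 9*2) = 72, (9*-2 - 3*10) = -48
Sum = 86
Area = (1/2)(86) = 43

43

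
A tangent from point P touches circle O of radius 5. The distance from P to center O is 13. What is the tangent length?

Let T be the point of tangency. Then OT ⊥ PT (radius ⊥ tangent).
In right triangle OTP: OP² = OT² + PT²
13² = 5² + PT²
PT² = 144, PT = 12

12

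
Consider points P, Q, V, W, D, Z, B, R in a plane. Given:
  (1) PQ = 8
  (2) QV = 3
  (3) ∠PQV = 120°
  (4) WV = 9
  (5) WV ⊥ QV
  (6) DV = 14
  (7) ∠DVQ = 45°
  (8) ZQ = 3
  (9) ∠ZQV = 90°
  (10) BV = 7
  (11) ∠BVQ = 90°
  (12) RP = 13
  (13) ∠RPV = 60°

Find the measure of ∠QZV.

Step 1: By the law of cosines on triangle ZQV: ZV² = 3² + 3² − 2·3·3·cos(90°) = 18, so ZV = 3·√2.
Step 2: By the inverse law of cosines on triangle QZV: cos(∠QZV) = (3² + (3·√2)² − 3²) / (2·3·3·√2) = 18/25.46 = 0.7071, so ∠QZV = 45°.

Therefore, the measure of angle ∠QZV = 45°.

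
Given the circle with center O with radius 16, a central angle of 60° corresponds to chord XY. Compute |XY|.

Chord = 2(16) sin(30°) = 16

16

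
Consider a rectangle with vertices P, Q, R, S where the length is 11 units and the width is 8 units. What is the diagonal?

A rectangle's diagonal splits it into two right triangles, with the diagonal as the hypotenuse.
By the Pythagorean theorem, d^2 = 11^2 + 8^2 = 185.
Therefore d = sqrt(185).

sqrt(185)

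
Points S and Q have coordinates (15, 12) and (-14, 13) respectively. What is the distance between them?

The horizontal distance is |-14 - 15| = 29 and the vertical distance is |13 - 12| = 1.
By the Pythagorean theorem, d = sqrt(29^2 + 1^2) = sqrt(842).

sqrt(842)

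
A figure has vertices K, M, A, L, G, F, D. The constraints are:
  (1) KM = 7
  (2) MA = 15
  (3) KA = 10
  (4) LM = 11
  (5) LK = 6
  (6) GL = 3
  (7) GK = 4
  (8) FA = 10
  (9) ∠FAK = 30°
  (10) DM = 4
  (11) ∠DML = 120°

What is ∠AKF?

Step 1: By the law of cosines on triangle KAF: KF² = 10² + 10² − 2·10·10·cos(30°) = 26.79, so KF ≈ 5.18.
Step 2: By the inverse law of cosines on triangle AKF: cos(∠AKF) = (10² + 5.18² − 10²) / (2·10·5.18) = 26.79/103.53 = 0.2588, so ∠AKF = 75°.

Therefore, the measure of angle ∠AKF = 75°.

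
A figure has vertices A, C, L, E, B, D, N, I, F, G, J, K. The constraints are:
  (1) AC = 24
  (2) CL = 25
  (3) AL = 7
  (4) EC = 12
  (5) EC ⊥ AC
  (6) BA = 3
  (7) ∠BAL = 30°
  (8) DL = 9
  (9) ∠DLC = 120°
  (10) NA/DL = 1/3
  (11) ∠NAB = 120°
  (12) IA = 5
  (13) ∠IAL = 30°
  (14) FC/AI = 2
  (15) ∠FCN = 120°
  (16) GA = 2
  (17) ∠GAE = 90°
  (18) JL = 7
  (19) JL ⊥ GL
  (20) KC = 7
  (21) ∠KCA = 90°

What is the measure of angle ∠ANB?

From the given relations: NA = 1/3·DL = 1/3·9 = 3.
Step 1: By the law of cosines on triangle NAB: NB² = 3² + 3² − 2·3·3·cos(120°) = 27, so NB = 3·√3.
Step 2: By the inverse law of cosines on triangle ANB: cos(∠ANB) = (3² + (3·√3)² − 3²) / (2·3·3·√3) = 27/31.18 = 0.866, so ∠ANB = 30°.

Therefore, the measure of angle ∠ANB = 30°.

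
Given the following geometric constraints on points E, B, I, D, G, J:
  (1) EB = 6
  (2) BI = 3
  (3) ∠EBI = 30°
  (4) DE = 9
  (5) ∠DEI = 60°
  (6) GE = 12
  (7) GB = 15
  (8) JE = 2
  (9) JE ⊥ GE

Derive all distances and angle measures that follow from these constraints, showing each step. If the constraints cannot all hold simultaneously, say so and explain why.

The constraints are consistent.

Step 1: From EB = 6, BI = 3, and ∠EBI = 30°, by the law of cosines:
  EI² = EB² + BI² - 2·EB·BI·cos(30°) = 36 + 9 - 31.18 = 13.82
  EI ≈ 3.72

Step 2: From GE = 12, EJ = 2, and ∠GEJ = 90°, by the law of cosines:
  GJ² = GE² + EJ² - 2·GE·EJ·cos(90°) = 144 + 4 - 0 = 148
  GJ = 2·√37

Step 3: From EB = 6, EG = 12, BG = 15, by the inverse law of cosines:
  cos(∠BEG) = (EB² + EG² - BG²) / (2·EB·EG)
  ∠BEG = 108.21°

Step 4: From BE = 6, BG = 15, EG = 12, by the inverse law of cosines:
  cos(∠EBG) = (BE² + BG² - EG²) / (2·BE·BG)
  ∠EBG = 49.46°

Step 5: From GB = 15, GE = 12, BE = 6, by the inverse law of cosines:
  cos(∠BGE) = (GB² + GE² - BE²) / (2·GB·GE)
  ∠BGE = 22.33°

Step 6: From IE = 3.72, ED = 9, and ∠IED = 60°, by the law of cosines:
  ID² = IE² + ED² - 2·IE·ED·cos(60°) = 13.82 + 81 - 33.46 = 61.36
  ID ≈ 7.83

Step 7: From EB = 6, EI = 3.72, BI = 3, by the inverse law of cosines:
  cos(∠BEI) = (EB² + EI² - BI²) / (2·EB·EI)
  ∠BEI = 23.79°

Step 8: From IB = 3, IE = 3.72, BE = 6, by the inverse law of cosines:
  cos(∠BIE) = (IB² + IE² - BE²) / (2·IB·IE)
  ∠BIE = 126.21°

Step 9: From GE = 12, GJ = 2·√37, EJ = 2, by the inverse law of cosines:
  cos(∠EGJ) = (GE² + GJ² - EJ²) / (2·GE·GJ)
  ∠EGJ = 9.46°

Step 10: From JE = 2, JG = 2·√37, EG = 12, by the inverse law of cosines:
  cos(∠EJG) = (JE² + JG² - EG²) / (2·JE·JG)
  ∠EJG = 80.54°

Step 11: From ID = 7.83, IE = 3.72, DE = 9, by the inverse law of cosines:
  cos(∠DIE) = (ID² + IE² - DE²) / (2·ID·IE)
  ∠DIE = 95.73°

Step 12: From DE = 9, DI = 7.83, EI = 3.72, by the inverse law of cosines:
  cos(∠EDI) = (DE² + DI² - EI²) / (2·DE·DI)
  ∠EDI = 24.27°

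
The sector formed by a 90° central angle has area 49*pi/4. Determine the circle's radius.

r² = 360 × 49*pi/4 / (π × 90) = 49, so r = 7.

7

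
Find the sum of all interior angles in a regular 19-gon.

The sum of interior angles of an n-sided polygon is (n - 2) * 180.
For n = 19: (19 - 2) * 180 = 17 * 180 = 3060 degrees.

3060 degrees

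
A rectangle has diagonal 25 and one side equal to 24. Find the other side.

The diagonal of a rectangle forms a right triangle with the two sides.
Rearranging the Pythagorean theorem: missing side = sqrt(d^2 - known^2).
= sqrt(625 - 576) = sqrt(49) = 7.

7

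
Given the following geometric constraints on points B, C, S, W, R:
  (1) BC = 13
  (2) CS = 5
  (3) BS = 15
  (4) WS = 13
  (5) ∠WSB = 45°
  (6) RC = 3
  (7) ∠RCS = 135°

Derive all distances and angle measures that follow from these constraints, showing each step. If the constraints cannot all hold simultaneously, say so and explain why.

The constraints are consistent.

Step 1: From BS = 15, SW = 13, and ∠BSW = 45°, by the law of cosines:
  BW² = BS² + SW² - 2·BS·SW·cos(45°) = 225 + 169 - 275.8 = 118.2
  BW ≈ 10.87

Step 2: From SC = 5, CR = 3, and ∠SCR = 135°, by the law of cosines:
  SR² = SC² + CR² - 2·SC·CR·cos(135°) = 25 + 9 + 21.21 = 55.21
  SR ≈ 7.43

Step 3: From BC = 13, BS = 15, CS = 5, by the inverse law of cosines:
  cos(∠CBS) = (BC² + BS² - CS²) / (2·BC·BS)
  ∠CBS = 18.89°

Step 4: From CB = 13, CS = 5, BS = 15, by the inverse law of cosines:
  cos(∠BCS) = (CB² + CS² - BS²) / (2·CB·CS)
  ∠BCS = 103.8°

Step 5: From SB = 15, SC = 5, BC = 13, by the inverse law of cosines:
  cos(∠BSC) = (SB² + SC² - BC²) / (2·SB·SC)
  ∠BSC = 57.32°

Step 6: From BS = 15, BW = 10.87, SW = 13, by the inverse law of cosines:
  cos(∠SBW) = (BS² + BW² - SW²) / (2·BS·BW)
  ∠SBW = 57.72°

Step 7: From SC = 5, SR = 7.43, CR = 3, by the inverse law of cosines:
  cos(∠CSR) = (SC² + SR² - CR²) / (2·SC·SR)
  ∠CSR = 16.59°

Step 8: From WB = 10.87, WS = 13, BS = 15, by the inverse law of cosines:
  cos(∠BWS) = (WB² + WS² - BS²) / (2·WB·WS)
  ∠BWS = 77.28°

Step 9: From RC = 3, RS = 7.43, CS = 5, by the inverse law of cosines:
  cos(∠CRS) = (RC² + RS² - CS²) / (2·RC·RS)
  ∠CRS = 28.41°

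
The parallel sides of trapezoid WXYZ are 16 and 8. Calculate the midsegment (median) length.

The midsegment (median) of a trapezoid connects the midpoints of the non-parallel sides.
Its length is the average of the two bases: (16 + 8) / 2 = 12.

12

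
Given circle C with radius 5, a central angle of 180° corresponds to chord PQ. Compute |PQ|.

Chord length = 2r sin(θ/2)
= 2 × 5 × sin(180°/2)
= 2 × 5 × sin(90°)
= 10

10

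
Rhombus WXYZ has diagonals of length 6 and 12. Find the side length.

In a rhombus, the diagonals bisect each other perpendicularly, creating four congruent right triangles.
Each triangle has legs 3 (half of 6) and 6 (half of 12).
The hypotenuse of each right triangle is a side of the rhombus:
side = sqrt(3^2 + 6^2) = sqrt(45) = 3*sqrt(5)

3*sqrt(5)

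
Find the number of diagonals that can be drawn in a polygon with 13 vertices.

Total line segments between 13 vertices = C(13,2) = 78.
Subtract the 13 sides: 78 - 13 = 65 diagonals.

65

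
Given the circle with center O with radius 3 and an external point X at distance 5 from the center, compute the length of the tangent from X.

tangent = √(d² - r²) = √(5² - 3²) = √(25 - 9) = √16 = 4

4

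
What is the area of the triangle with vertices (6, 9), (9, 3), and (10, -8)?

Using the Shoelace formula for a triangle:
Area = (1/2)|x0(y1 - y2) + x1(y2 - y0) + x2(y0 - y1)|
Area = (1/2)|6(3 - -8) + 9(-8 - 9) + 10(9 - 3)|
Area = (1/2)|66 + -153 + 60|
Area = (1/2)|-27|
Area = (1/2)(27)
Area = 27/2

27/2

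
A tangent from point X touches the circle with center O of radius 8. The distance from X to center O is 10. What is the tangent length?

Let T be the point of tangency. Then OT ⊥ XT (radius ⊥ tangent).
In right triangle OTX: OX² = OT² + XT²
10² = 8² + XT²
XT² = 36, XT = 6

6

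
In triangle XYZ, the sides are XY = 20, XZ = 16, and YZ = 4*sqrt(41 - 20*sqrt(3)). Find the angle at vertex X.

cos(X) = (20² + 16² - (4*sqrt(41 - 20*sqrt(3)))²) / (2 × 20 × 16) = sqrt(3)/2, so X = arccos(sqrt(3)/2) = 30°.

30°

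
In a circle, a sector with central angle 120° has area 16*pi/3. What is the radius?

The sector covers 120°/360° = 1/3 of the full circle.
Full circle area = 16*pi/3 / 1/3 = 16*pi.
Since full area = πr², we get r² = 16*pi/π = 16, so r = 4.

4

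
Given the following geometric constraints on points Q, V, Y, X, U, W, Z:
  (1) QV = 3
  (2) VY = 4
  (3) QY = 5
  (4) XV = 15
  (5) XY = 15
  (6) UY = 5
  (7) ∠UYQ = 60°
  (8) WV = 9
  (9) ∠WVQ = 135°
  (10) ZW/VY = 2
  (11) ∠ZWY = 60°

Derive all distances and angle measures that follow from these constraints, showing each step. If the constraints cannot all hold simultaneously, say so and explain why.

The constraints are consistent.

From the given relations:
  ZW = 2·VY = 2·4 = 8

Step 1: From QY = 5, YU = 5, and ∠QYU = 60°, by the law of cosines:
  QU² = QY² + YU² - 2·QY·YU·cos(60°) = 25 + 25 - 25 = 25
  QU = 5

Step 2: From QV = 3, VW = 9, and ∠QVW = 135°, by the law of cosines:
  QW² = QV² + VW² - 2·QV·VW·cos(135°) = 9 + 81 + 38.18 = 128.2
  QW ≈ 11.32

Step 3: From QV = 3, QY = 5, VY = 4, by the inverse law of cosines:
  cos(∠VQY) = (QV² + QY² - VY²) / (2·QV·QY)
  ∠VQY = 53.13°

Step 4: From VQ = 3, VY = 4, QY = 5, by the inverse law of cosines:
  cos(∠QVY) = (VQ² + VY² - QY²) / (2·VQ·VY)
  ∠QVY = 90°

Step 5: From VX = 15, VY = 4, XY = 15, by the inverse law of cosines:
  cos(∠XVY) = (VX² + VY² - XY²) / (2·VX·VY)
  ∠XVY = 82.34°

Step 6: From YQ = 5, YV = 4, QV = 3, by the inverse law of cosines:
  cos(∠QYV) = (YQ² + YV² - QV²) / (2·YQ·YV)
  ∠QYV = 36.87°

Step 7: From YV = 4, YX = 15, VX = 15, by the inverse law of cosines:
  cos(∠VYX) = (YV² + YX² - VX²) / (2·YV·YX)
  ∠VYX = 82.34°

Step 8: From XV = 15, XY = 15, VY = 4, by the inverse law of cosines:
  cos(∠VXY) = (XV² + XY² - VY²) / (2·XV·XY)
  ∠VXY = 15.32°

Step 9: From QU = 5, QY = 5, UY = 5, by the inverse law of cosines:
  cos(∠UQY) = (QU² + QY² - UY²) / (2·QU·QY)
  ∠UQY = 60°

Step 10: From QV = 3, QW = 11.32, VW = 9, by the inverse law of cosines:
  cos(∠VQW) = (QV² + QW² - VW²) / (2·QV·QW)
  ∠VQW = 34.2°

Step 11: From UQ = 5, UY = 5, QY = 5, by the inverse law of cosines:
  cos(∠QUY) = (UQ² + UY² - QY²) / (2·UQ·UY)
  ∠QUY = 60°

Step 12: From WQ = 11.32, WV = 9, QV = 3, by the inverse law of cosines:
  cos(∠QWV) = (WQ² + WV² - QV²) / (2·WQ·WV)
  ∠QWV = 10.8°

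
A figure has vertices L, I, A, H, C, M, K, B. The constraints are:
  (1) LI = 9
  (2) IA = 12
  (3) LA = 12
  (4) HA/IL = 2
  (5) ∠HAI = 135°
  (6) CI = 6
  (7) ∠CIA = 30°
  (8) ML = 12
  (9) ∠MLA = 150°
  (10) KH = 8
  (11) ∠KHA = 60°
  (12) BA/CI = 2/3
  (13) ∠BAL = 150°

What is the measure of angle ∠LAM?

Step 1: By the law of cosines on triangle ALM: AM² = 12² + 12² − 2·12·12·cos(150°) = 537.42, so AM ≈ 23.18.
Step 2: By the inverse law of cosines on triangle LAM: cos(∠LAM) = (12² + 23.18² − 12²) / (2·12·23.18) = 537.42/556.37 = 0.9659, so ∠LAM = 15°.

Therefore, the measure of angle ∠LAM = 15°.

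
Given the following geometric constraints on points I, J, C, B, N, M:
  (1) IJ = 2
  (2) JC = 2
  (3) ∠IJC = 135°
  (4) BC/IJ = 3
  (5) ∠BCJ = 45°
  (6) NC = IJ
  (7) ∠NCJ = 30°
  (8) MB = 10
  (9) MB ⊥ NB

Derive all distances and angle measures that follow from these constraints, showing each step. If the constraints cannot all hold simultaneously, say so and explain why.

The constraints are consistent.

From the given relations:
  BC = 3·IJ = 3·2 = 6
  NC = IJ = 2

Step 1: From IJ = 2, JC = 2, and ∠IJC = 135°, by the law of cosines:
  IC² = IJ² + JC² - 2·IJ·JC·cos(135°) = 4 + 4 + 5.657 = 13.66
  IC ≈ 3.7

Step 2: From JC = 2, CB = 6, and ∠JCB = 45°, by the law of cosines:
  JB² = JC² + CB² - 2·JC·CB·cos(45°) = 4 + 36 - 16.97 = 23.03
  JB ≈ 4.8

Step 3: From JC = 2, CN = 2, and ∠JCN = 30°, by the law of cosines:
  JN² = JC² + CN² - 2·JC·CN·cos(30°) = 4 + 4 - 6.928 = 1.072
  JN ≈ 1.04

Step 4: From IC = 3.7, IJ = 2, CJ = 2, by the inverse law of cosines:
  cos(∠CIJ) = (IC² + IJ² - CJ²) / (2·IC·IJ)
  ∠CIJ = 22.5°

Step 5: From JB = 4.8, JC = 2, BC = 6, by the inverse law of cosines:
  cos(∠BJC) = (JB² + JC² - BC²) / (2·JB·JC)
  ∠BJC = 117.86°

Step 6: From JC = 2, JN = 1.04, CN = 2, by the inverse law of cosines:
  cos(∠CJN) = (JC² + JN² - CN²) / (2·JC·JN)
  ∠CJN = 75°

Step 7: From CI = 3.7, CJ = 2, IJ = 2, by the inverse law of cosines:
  cos(∠ICJ) = (CI² + CJ² - IJ²) / (2·CI·CJ)
  ∠ICJ = 22.5°

Step 8: From BC = 6, BJ = 4.8, CJ = 2, by the inverse law of cosines:
  cos(∠CBJ) = (BC² + BJ² - CJ²) / (2·BC·BJ)
  ∠CBJ = 17.14°

Step 9: From NC = 2, NJ = 1.04, CJ = 2, by the inverse law of cosines:
  cos(∠CNJ) = (NC² + NJ² - CJ²) / (2·NC·NJ)
  ∠CNJ = 75°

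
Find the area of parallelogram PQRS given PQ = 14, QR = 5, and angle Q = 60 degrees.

Area = 14 * 5 * sin(60°) = 70 * sqrt(3)/2 = 35*sqrt(3)

35*sqrt(3)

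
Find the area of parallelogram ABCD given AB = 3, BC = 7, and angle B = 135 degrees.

Area = 3 * 7 * sin(135°) = 21 * sqrt(2)/2 = 21*sqrt(2)/2

21*sqrt(2)/2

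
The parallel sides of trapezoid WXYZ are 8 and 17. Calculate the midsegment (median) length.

The midsegment (median) of a trapezoid connects the midpoints of the non-parallel sides.
Its length is the average of the two bases: (8 + 17) / 2 = 25/2.

25/2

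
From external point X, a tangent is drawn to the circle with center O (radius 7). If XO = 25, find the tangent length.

Let T be the point of tangency. Then OT ⊥ XT (radius ⊥ tangent).
In right triangle OTX: OX² = OT² + XT²
25² = 7² + XT²
XT² = 576, XT = 24

24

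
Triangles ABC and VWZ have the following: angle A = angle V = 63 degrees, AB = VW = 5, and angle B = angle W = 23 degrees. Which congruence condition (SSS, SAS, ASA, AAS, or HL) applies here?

Consider the given information: angle A = angle V = 63 degrees, AB = VW = 5, and angle B = angle W = 23 degrees
This is not SSS or SAS: SSS requires all three pairs of sides, but we don't have that. SAS requires two sides and the included angle between them.
The correct criterion is ASA. Two pairs of corresponding angles and the included side are equal (Angle-Side-Angle).

ASA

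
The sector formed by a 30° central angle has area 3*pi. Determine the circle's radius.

Sector area A = πr² × θ/360, so r² = 360A / (πθ).
r² = 360 × 3*pi / (π × 30)
r² = 36
r = 6

6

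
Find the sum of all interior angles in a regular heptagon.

The sum of interior angles of an n-sided polygon is (n - 2) * 180.
For n = 7: (7 - 2) * 180 = 5 * 180 = 900 degrees.

900 degrees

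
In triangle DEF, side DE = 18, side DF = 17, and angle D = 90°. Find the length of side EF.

The included angle is 90°, so the triangle is right-angled at D. The opposite side EF is the hypotenuse.
By the Pythagorean theorem: EF = sqrt(18^2 + 17^2) = sqrt(613) = sqrt(613).

sqrt(613)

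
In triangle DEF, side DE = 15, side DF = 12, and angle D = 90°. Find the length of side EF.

By the law of cosines: EF^2 = DE^2 + DF^2 - 2*DE*DF*cos(D)
EF^2 = 15^2 + 12^2 - 2*15*12*cos(90°)
EF^2 = 225 + 144 - 360*(0)
EF^2 = 369
EF = 3*sqrt(41)

3*sqrt(41)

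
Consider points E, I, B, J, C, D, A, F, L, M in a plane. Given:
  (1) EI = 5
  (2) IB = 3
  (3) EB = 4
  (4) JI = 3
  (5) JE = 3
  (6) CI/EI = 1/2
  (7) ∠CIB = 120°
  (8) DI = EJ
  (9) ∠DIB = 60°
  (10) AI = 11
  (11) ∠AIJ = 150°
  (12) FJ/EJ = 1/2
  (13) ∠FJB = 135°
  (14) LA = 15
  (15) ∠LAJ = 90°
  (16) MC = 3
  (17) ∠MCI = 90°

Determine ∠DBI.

From the given relations: DI = EJ = 3.
Step 1: By the law of cosines on triangle BID: BD² = 3² + 3² − 2·3·3·cos(60°) = 9, so BD = 3.
Step 2: By the inverse law of cosines on triangle DBI: cos(∠DBI) = (3² + 3² − 3²) / (2·3·3) = 9/18 = 0.5, so ∠DBI = 60°.

Therefore, the measure of angle ∠DBI = 60°.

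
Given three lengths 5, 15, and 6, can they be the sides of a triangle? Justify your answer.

Check the triangle inequality: 5 + 6 = 11 ≤ 15.
Since the sum of two sides does not exceed the third, no triangle can be formed.

No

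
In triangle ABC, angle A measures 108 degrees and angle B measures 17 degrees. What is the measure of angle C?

By the triangle angle sum property, the three interior angles of any triangle add up to 180°.
We know angle A = 108° and angle B = 17°, so their sum is 125°.
Therefore angle C = 180° - 125° = 55°.

55 degrees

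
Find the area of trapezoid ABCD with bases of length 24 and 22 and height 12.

A trapezoid's area equals the midsegment times the height.
The midsegment is (24 + 22) / 2 = 23.
Area = 23 * 12 = 276.

276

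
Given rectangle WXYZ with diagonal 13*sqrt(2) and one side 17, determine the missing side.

The diagonal of a rectangle forms a right triangle with the two sides.
Rearranging the Pythagorean theorem: missing side = sqrt(d^2 - known^2).
= sqrt(338 - 289) = sqrt(49) = 7.

7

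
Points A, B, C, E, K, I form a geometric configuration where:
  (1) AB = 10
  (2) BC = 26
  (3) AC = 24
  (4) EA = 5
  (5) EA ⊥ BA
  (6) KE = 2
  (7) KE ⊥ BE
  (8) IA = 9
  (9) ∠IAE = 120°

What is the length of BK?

Step 1: By the law of cosines on triangle BAE: BE² = 10² + 5² − 2·10·5·cos(90°) = 125, so BE = 5·√5.
Step 2: By the law of cosines on triangle BEK: BK² = (5·√5)² + 2² − 2·5·√5·2·cos(90°) = 129, so BK = √129.

Therefore, the length of BK = √129.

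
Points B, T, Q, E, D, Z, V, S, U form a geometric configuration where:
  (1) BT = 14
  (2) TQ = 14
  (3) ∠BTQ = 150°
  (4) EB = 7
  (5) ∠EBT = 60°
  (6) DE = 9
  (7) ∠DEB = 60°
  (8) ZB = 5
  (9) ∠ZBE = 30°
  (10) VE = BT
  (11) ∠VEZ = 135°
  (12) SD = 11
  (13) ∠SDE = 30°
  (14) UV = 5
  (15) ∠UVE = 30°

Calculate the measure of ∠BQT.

Step 1: By the law of cosines on triangle QTB: QB² = 14² + 14² − 2·14·14·cos(150°) = 731.48, so QB ≈ 27.05.
Step 2: By the inverse law of cosines on triangle BQT: cos(∠BQT) = (27.05² + 14² − 14²) / (2·27.05·14) = 731.48/757.29 = 0.9659, so ∠BQT = 15°.

Therefore, the measure of angle ∠BQT = 15°.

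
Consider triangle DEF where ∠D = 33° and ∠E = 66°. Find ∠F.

The interior angles sum to 180°: angle F = 180 - 33 - 66 = 81°.
The triangle is acute (angles 33°, 66°, 81°).

81 degrees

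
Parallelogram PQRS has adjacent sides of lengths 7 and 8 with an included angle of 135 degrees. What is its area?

Area = 7 * 8 * sin(135°) = 56 * sqrt(2)/2 = 28*sqrt(2)

28*sqrt(2)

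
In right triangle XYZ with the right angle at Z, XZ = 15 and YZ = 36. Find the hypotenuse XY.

XY = sqrt(15^2 + 36^2) = sqrt(1521) = 39

39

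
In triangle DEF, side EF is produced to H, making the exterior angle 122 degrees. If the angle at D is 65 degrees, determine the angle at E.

angle E = 122 - 65 = 57 degrees (exterior angle theorem).

57 degrees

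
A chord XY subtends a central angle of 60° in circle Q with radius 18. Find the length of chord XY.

Drop a perpendicular from the center to the chord, bisecting both the chord and the central angle.
Each half-chord = r sin(θ/2) = 18 sin(30°).
The full chord = 2 × 18 × sin(30°) = 18.

18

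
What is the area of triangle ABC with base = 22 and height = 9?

Area = (1/2)(22)(9) = 99

99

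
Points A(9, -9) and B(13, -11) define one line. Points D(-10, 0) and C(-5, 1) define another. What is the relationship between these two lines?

Slope of line 1: m1 = (-11 - -9)/(13 - 9) = -2/4 = -1/2
Slope of line 2: m2 = (1 - 0)/(-5 - -10) = 1/5 = 1/5
m1 != m2 (-1/2 != 1/5), so not parallel.
m1 * m2 = (-1/2) * (1/5) = -1/10 != -1, so not perpendicular.
The lines are neither parallel nor perpendicular.

Neither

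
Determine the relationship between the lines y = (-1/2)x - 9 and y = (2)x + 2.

Slope of line 1: m1 = -1/2
Slope of line 2: m2 = 2
m1 * m2 = (-1/2) * (2) = -1 = -1, so the lines are perpendicular.

Perpendicular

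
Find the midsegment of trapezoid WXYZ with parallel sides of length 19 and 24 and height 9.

The midsegment of a trapezoid = (base1 + base2) / 2
midsegment = (19 + 24) / 2
midsegment = 43 / 2
midsegment = 43/2

43/2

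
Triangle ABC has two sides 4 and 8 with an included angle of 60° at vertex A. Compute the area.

When two sides and the included angle are known, the area formula is (1/2)ab sin(C).
The height from one side to the opposite vertex is 8 sin(60°) = 4*sqrt(3).
Area = (1/2) * 4 * 4*sqrt(3) = 8*sqrt(3).

8*sqrt(3)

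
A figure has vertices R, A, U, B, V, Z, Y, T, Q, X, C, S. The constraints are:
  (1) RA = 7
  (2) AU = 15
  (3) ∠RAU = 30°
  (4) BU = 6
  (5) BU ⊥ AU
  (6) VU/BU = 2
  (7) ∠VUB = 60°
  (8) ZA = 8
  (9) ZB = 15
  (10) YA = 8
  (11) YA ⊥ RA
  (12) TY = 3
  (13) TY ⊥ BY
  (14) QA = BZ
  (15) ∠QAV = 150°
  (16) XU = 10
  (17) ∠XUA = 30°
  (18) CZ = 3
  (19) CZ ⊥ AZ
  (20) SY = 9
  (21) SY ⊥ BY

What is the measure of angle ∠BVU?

From the given relations: VU = 2·BU = 2·6 = 12.
Step 1: By the law of cosines on triangle VUB: VB² = 12² + 6² − 2·12·6·cos(60°) = 108, so VB = 6·√3.
Step 2: By the inverse law of cosines on triangle BVU: cos(∠BVU) = ((6·√3)² + 12² − 6²) / (2·6·√3·12) = 216/249.42 = 0.866, so ∠BVU = 30°.

Therefore, the measure of angle ∠BVU = 30°.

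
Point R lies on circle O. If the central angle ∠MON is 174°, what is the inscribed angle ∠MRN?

Inscribed angle = 174° / 2 = 87° (inscribed angle theorem).

87°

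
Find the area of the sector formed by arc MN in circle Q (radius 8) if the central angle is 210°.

Sector area = π(8²)(7/12) = 112*pi/3

112*pi/3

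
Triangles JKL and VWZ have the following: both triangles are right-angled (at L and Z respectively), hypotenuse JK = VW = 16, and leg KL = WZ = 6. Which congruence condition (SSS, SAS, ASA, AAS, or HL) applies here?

Consider the given information: both triangles are right-angled (at L and Z respectively), hypotenuse JK = VW = 16, and leg KL = WZ = 6
This is not SAS or ASA: SAS requires two sides and the included angle between them. ASA requires two angles and the side between them.
The correct criterion is HL. The hypotenuse and one leg of two right triangles are equal (Hypotenuse-Leg).

HL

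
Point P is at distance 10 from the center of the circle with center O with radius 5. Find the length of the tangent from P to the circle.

Let T be the point of tangency. Then OT ⊥ PT (radius ⊥ tangent).
In right triangle OTP: OP² = OT² + PT²
10² = 5² + PT²
PT² = 75, PT = 5*sqrt(3)

5*sqrt(3)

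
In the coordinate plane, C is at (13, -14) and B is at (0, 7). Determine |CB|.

The horizontal distance is |0 - 13| = 13 and the vertical distance is |7 - -14| = 21.
By the Pythagorean theorem, d = sqrt(13^2 + 21^2) = sqrt(610).

sqrt(610)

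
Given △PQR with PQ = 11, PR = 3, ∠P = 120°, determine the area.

Area = (1/2) * PQ * PR * sin(P)
Area = (1/2) * 11 * 3 * sin(120°)
Area = (1/2) * 11 * 3 * sqrt(3)/2
Area = 33*sqrt(3)/4

33*sqrt(3)/4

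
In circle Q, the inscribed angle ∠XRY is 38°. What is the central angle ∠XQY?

By the inscribed angle theorem, the central angle is twice the inscribed angle.
Central angle = 2 × 38° = 76°

76°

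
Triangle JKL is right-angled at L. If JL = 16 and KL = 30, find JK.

In a right triangle, the square of the hypotenuse equals the sum of the squares of the two legs.
The legs are 16 and 30, so the hypotenuse = sqrt(256 + 900) = sqrt(1156) = 34.

34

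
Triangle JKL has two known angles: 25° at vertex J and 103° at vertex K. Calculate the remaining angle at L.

The interior angles sum to 180°: angle L = 180 - 25 - 103 = 52°.
The triangle is obtuse (angles 25°, 103°, 52°).

52 degrees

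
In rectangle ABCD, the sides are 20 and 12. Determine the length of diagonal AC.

Using the Pythagorean theorem:
d² = 20² + 12² = 400 + 144 = 544
d = sqrt(544) = 4*sqrt(34)

4*sqrt(34)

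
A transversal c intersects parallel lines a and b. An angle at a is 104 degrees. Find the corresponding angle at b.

When a transversal crosses parallel lines, angles in the same position at each intersection are called corresponding angles.
These are always equal, so the answer is 104 degrees.

104 degrees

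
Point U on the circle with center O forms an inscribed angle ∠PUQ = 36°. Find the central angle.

By the inscribed angle theorem, the central angle is twice the inscribed angle.
Central angle = 2 × 36° = 72°

72°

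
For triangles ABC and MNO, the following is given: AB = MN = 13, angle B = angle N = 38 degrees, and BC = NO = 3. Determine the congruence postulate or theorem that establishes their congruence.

The given information matches SAS: Two pairs of corresponding sides and the included angle are equal (Side-Angle-Side).

SAS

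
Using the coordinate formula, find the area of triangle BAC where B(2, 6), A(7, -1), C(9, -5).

Using the Shoelace formula for a triangle:
Area = (1/2)|x0(y1 - y2) + x1(y2 - y0) + x2(y0 - y1)|
Area = (1/2)|2(-1 - -5) + 7(-5 - 6) + 9(6 - -1)|
Area = (1/2)|8 + -77 + 63|
Area = (1/2)|-6|
Area = (1/2)(6)
Area = 3

3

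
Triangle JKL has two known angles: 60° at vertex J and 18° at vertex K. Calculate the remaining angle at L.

The interior angles sum to 180°: angle L = 180 - 60 - 18 = 102°.
The triangle is obtuse (angles 60°, 18°, 102°).

102 degrees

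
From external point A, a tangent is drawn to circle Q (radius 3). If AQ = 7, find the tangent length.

The tangent, radius, and line from the external point to the center form a right triangle.
The right angle is where the tangent meets the radius.
By the Pythagorean theorem: tangent² + 3² = 7²
tangent² = 49 - 9 = 40
tangent = 2*sqrt(10)

2*sqrt(10)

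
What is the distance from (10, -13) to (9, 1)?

d = sqrt((9 - 10)^2 + (1 - -13)^2)
d = sqrt(-1^2 + 14^2)
d = sqrt(1 + 196)
d = sqrt(197)

sqrt(197)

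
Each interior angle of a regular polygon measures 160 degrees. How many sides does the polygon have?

The exterior angle is the supplement of the interior angle: 180 - 160 = 20 degrees.
Since the exterior angles of any convex polygon sum to 360 degrees, the number of sides is 360 / 20 = 18.

18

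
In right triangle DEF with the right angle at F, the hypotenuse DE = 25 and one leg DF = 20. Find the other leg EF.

By the Pythagorean theorem: EF^2 = DE^2 - DF^2
EF^2 = 25^2 - 20^2 = 625 - 400 = 225
EF = sqrt(225) = 15

15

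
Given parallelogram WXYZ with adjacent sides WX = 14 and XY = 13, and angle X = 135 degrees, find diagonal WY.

The diagonal of a parallelogram can be found by treating two adjacent sides and the diagonal as a triangle.
Applying the law of cosines with sides 14, 13 and included angle 135°:
d^2 = 196 + 169 - 364*cos(135°) = 182*sqrt(2) + 365
d = sqrt(182*sqrt(2) + 365)

sqrt(182*sqrt(2) + 365)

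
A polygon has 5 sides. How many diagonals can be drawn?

The number of diagonals in an n-gon is n(n - 3)/2.
For n = 5: 5(5 - 3)/2 = 5 × 2 / 2 = 5.

5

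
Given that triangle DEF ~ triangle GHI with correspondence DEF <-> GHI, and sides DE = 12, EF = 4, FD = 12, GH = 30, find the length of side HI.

Similar triangles have proportional sides. Setting up the proportion:
GH / DE = HI / EF
30 / 12 = HI / 4
HI = 4 * 30 / 12 = 10.

10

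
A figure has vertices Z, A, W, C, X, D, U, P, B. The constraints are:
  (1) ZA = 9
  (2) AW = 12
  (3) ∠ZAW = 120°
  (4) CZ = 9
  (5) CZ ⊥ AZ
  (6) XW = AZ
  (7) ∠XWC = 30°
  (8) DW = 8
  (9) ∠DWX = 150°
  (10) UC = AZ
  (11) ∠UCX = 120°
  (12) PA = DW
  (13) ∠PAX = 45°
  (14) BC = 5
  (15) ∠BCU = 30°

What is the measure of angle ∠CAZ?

Step 1: By the law of cosines on triangle AZC: AC² = 9² + 9² − 2·9·9·cos(90°) = 162, so AC = 9·√2.
Step 2: By the inverse law of cosines on triangle CAZ: cos(∠CAZ) = ((9·√2)² + 9² − 9²) / (2·9·√2·9) = 162/229.1 = 0.7071, so ∠CAZ = 45°.

Therefore, the measure of angle ∠CAZ = 45°.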